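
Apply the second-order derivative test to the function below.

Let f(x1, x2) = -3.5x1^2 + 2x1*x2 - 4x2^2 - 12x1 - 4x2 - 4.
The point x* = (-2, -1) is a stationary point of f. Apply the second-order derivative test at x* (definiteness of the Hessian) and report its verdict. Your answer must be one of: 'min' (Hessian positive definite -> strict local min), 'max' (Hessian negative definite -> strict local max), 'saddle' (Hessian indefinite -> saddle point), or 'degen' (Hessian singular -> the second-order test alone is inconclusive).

Compute the Hessian H = grad^2 f:
  H = [[-7, 2], [2, -8]]
Verify stationarity: grad f(x*) = H x* + g = (0, 0).
Eigenvalues of H: -9.5616, -5.4384.
Both eigenvalues < 0, so H is negative definite -> x* is a strict local max.

max


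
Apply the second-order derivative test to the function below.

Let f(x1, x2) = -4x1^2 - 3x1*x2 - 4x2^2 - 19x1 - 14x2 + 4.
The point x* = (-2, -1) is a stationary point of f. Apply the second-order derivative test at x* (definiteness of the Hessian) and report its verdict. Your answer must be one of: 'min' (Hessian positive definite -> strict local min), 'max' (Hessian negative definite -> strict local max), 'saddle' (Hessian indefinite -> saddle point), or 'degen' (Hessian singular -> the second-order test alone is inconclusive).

Compute the Hessian H = grad^2 f:
  H = [[-8, -3], [-3, -8]]
Verify stationarity: grad f(x*) = H x* + g = (0, 0).
Eigenvalues of H: -11, -5.
Both eigenvalues < 0, so H is negative definite -> x* is a strict local max.

max


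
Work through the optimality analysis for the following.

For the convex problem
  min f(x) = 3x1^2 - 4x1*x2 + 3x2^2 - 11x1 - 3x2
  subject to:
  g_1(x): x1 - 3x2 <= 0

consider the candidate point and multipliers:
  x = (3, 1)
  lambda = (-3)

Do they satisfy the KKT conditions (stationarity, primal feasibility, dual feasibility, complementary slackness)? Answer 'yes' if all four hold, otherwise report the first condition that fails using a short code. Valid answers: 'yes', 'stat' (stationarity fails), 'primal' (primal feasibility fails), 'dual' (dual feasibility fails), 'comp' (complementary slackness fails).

Gradient of f: grad f(x) = Q x + c = (3, -9)
Constraint values g_i(x) = a_i^T x - b_i:
  g_1((3, 1)) = 0
Stationarity residual: grad f(x) + sum_i lambda_i a_i = (0, 0)
  -> stationarity OK
Primal feasibility (all g_i <= 0): OK
Dual feasibility (all lambda_i >= 0): FAILS
Complementary slackness (lambda_i * g_i(x) = 0 for all i): OK

Verdict: the first failing condition is dual_feasibility -> dual.

dual


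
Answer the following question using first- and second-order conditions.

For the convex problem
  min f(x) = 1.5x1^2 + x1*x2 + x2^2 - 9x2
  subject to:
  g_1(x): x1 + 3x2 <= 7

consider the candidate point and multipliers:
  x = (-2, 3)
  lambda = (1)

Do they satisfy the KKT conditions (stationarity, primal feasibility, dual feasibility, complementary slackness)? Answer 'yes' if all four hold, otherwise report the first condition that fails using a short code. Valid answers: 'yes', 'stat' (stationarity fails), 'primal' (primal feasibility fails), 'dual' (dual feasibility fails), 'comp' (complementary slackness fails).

Gradient of f: grad f(x) = Q x + c = (-3, -5)
Constraint values g_i(x) = a_i^T x - b_i:
  g_1((-2, 3)) = 0
Stationarity residual: grad f(x) + sum_i lambda_i a_i = (-2, -2)
  -> stationarity FAILS
Primal feasibility (all g_i <= 0): OK
Dual feasibility (all lambda_i >= 0): OK
Complementary slackness (lambda_i * g_i(x) = 0 for all i): OK

Verdict: the first failing condition is stationarity -> stat.

stat


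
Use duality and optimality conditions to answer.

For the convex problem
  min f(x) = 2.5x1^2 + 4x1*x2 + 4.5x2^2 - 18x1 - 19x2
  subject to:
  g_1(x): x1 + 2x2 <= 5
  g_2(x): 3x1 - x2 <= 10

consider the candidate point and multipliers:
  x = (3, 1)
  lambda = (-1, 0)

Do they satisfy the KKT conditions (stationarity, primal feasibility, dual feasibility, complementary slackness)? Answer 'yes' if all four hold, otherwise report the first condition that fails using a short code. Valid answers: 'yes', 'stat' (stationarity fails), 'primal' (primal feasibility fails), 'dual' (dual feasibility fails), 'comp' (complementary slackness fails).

Gradient of f: grad f(x) = Q x + c = (1, 2)
Constraint values g_i(x) = a_i^T x - b_i:
  g_1((3, 1)) = 0
  g_2((3, 1)) = -2
Stationarity residual: grad f(x) + sum_i lambda_i a_i = (0, 0)
  -> stationarity OK
Primal feasibility (all g_i <= 0): OK
Dual feasibility (all lambda_i >= 0): FAILS
Complementary slackness (lambda_i * g_i(x) = 0 for all i): OK

Verdict: the first failing condition is dual_feasibility -> dual.

dual


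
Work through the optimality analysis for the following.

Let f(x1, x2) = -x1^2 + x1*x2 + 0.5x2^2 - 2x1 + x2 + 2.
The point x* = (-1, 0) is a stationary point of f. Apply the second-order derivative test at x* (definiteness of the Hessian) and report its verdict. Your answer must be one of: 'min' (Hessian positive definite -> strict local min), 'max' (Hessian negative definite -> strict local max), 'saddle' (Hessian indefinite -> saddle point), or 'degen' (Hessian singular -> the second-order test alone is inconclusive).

Compute the Hessian H = grad^2 f:
  H = [[-2, 1], [1, 1]]
Verify stationarity: grad f(x*) = H x* + g = (0, 0).
Eigenvalues of H: -2.3028, 1.3028.
Eigenvalues have mixed signs, so H is indefinite -> x* is a saddle point.

saddle


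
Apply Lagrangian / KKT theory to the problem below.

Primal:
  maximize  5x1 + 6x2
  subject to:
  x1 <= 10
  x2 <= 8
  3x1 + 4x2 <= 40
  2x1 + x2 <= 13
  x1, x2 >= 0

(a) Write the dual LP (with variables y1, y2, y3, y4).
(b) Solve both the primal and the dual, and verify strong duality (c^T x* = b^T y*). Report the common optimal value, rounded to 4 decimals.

The standard primal-dual pair for 'max c^T x s.t. A x <= b, x >= 0' is:
  Dual:  min b^T y  s.t.  A^T y >= c,  y >= 0.

So the dual LP is:
  minimize  10y1 + 8y2 + 40y3 + 13y4
  subject to:
    y1 + 3y3 + 2y4 >= 5
    y2 + 4y3 + y4 >= 6
    y1, y2, y3, y4 >= 0

Solving the primal: x* = (2.5, 8).
  primal value c^T x* = 60.5.
Solving the dual: y* = (0, 3.5, 0, 2.5).
  dual value b^T y* = 60.5.
Strong duality: c^T x* = b^T y*. Confirmed.

60.5


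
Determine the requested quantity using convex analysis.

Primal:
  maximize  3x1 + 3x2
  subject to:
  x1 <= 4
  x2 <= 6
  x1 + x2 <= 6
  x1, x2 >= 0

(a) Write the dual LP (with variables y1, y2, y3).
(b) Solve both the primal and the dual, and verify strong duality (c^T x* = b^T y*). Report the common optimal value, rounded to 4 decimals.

The standard primal-dual pair for 'max c^T x s.t. A x <= b, x >= 0' is:
  Dual:  min b^T y  s.t.  A^T y >= c,  y >= 0.

So the dual LP is:
  minimize  4y1 + 6y2 + 6y3
  subject to:
    y1 + y3 >= 3
    y2 + y3 >= 3
    y1, y2, y3 >= 0

Solving the primal: x* = (0, 6).
  primal value c^T x* = 18.
Solving the dual: y* = (0, 0, 3).
  dual value b^T y* = 18.
Strong duality: c^T x* = b^T y*. Confirmed.

18


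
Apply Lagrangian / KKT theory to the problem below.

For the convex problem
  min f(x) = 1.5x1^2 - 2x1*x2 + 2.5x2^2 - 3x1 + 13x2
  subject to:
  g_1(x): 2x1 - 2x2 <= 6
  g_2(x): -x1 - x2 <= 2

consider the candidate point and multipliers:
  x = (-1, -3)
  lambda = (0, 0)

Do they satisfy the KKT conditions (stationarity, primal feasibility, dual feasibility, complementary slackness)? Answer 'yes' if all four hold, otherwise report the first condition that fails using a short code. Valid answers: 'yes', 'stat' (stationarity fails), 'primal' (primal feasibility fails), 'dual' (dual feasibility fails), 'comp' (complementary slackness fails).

Gradient of f: grad f(x) = Q x + c = (0, 0)
Constraint values g_i(x) = a_i^T x - b_i:
  g_1((-1, -3)) = -2
  g_2((-1, -3)) = 2
Stationarity residual: grad f(x) + sum_i lambda_i a_i = (0, 0)
  -> stationarity OK
Primal feasibility (all g_i <= 0): FAILS
Dual feasibility (all lambda_i >= 0): OK
Complementary slackness (lambda_i * g_i(x) = 0 for all i): OK

Verdict: the first failing condition is primal_feasibility -> primal.

primal


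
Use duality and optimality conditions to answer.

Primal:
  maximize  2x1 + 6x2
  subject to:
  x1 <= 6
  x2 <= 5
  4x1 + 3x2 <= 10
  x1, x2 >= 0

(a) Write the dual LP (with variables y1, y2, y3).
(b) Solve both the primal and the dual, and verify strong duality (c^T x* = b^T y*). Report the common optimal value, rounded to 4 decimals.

The standard primal-dual pair for 'max c^T x s.t. A x <= b, x >= 0' is:
  Dual:  min b^T y  s.t.  A^T y >= c,  y >= 0.

So the dual LP is:
  minimize  6y1 + 5y2 + 10y3
  subject to:
    y1 + 4y3 >= 2
    y2 + 3y3 >= 6
    y1, y2, y3 >= 0

Solving the primal: x* = (0, 3.3333).
  primal value c^T x* = 20.
Solving the dual: y* = (0, 0, 2).
  dual value b^T y* = 20.
Strong duality: c^T x* = b^T y*. Confirmed.

20


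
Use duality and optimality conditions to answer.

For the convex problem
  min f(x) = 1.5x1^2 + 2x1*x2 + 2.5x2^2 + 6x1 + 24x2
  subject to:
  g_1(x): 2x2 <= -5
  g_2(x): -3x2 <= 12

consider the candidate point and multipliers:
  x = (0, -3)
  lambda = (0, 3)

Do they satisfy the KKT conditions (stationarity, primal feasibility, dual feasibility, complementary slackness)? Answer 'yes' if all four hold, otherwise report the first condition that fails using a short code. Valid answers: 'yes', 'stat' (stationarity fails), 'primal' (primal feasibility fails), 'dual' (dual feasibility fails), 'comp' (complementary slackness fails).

Gradient of f: grad f(x) = Q x + c = (0, 9)
Constraint values g_i(x) = a_i^T x - b_i:
  g_1((0, -3)) = -1
  g_2((0, -3)) = -3
Stationarity residual: grad f(x) + sum_i lambda_i a_i = (0, 0)
  -> stationarity OK
Primal feasibility (all g_i <= 0): OK
Dual feasibility (all lambda_i >= 0): OK
Complementary slackness (lambda_i * g_i(x) = 0 for all i): FAILS

Verdict: the first failing condition is complementary_slackness -> comp.

comp


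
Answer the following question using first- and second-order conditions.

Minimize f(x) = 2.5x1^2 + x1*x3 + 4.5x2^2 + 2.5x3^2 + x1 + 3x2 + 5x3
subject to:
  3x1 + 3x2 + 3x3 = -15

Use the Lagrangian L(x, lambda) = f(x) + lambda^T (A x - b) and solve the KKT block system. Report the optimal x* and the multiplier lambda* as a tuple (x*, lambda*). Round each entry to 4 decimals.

Form the Lagrangian:
  L(x, lambda) = (1/2) x^T Q x + c^T x + lambda^T (A x - b)
Stationarity (grad_x L = 0): Q x + c + A^T lambda = 0.
Primal feasibility: A x = b.

This gives the KKT block system:
  [ Q   A^T ] [ x     ]   [-c ]
  [ A    0  ] [ lambda ] = [ b ]

Solving the linear system:
  x*      = (-1.375, -1.25, -2.375)
  lambda* = (2.75)
  f(x*)   = 12.125

x* = (-1.375, -1.25, -2.375), lambda* = (2.75)


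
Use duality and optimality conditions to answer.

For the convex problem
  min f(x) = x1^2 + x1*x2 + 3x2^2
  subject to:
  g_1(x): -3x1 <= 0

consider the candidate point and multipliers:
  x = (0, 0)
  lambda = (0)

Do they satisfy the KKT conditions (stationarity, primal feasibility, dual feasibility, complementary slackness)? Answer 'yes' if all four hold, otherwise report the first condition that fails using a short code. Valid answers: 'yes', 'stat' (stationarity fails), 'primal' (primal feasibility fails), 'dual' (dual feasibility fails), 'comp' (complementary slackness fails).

Gradient of f: grad f(x) = Q x + c = (0, 0)
Constraint values g_i(x) = a_i^T x - b_i:
  g_1((0, 0)) = 0
Stationarity residual: grad f(x) + sum_i lambda_i a_i = (0, 0)
  -> stationarity OK
Primal feasibility (all g_i <= 0): OK
Dual feasibility (all lambda_i >= 0): OK
Complementary slackness (lambda_i * g_i(x) = 0 for all i): OK

Verdict: yes, KKT holds.

yes


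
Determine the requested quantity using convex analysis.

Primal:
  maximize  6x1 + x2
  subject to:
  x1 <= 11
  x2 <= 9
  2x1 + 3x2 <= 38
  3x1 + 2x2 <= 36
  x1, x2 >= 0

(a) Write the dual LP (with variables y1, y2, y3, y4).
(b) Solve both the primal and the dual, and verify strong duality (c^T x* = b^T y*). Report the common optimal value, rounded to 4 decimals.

The standard primal-dual pair for 'max c^T x s.t. A x <= b, x >= 0' is:
  Dual:  min b^T y  s.t.  A^T y >= c,  y >= 0.

So the dual LP is:
  minimize  11y1 + 9y2 + 38y3 + 36y4
  subject to:
    y1 + 2y3 + 3y4 >= 6
    y2 + 3y3 + 2y4 >= 1
    y1, y2, y3, y4 >= 0

Solving the primal: x* = (11, 1.5).
  primal value c^T x* = 67.5.
Solving the dual: y* = (4.5, 0, 0, 0.5).
  dual value b^T y* = 67.5.
Strong duality: c^T x* = b^T y*. Confirmed.

67.5


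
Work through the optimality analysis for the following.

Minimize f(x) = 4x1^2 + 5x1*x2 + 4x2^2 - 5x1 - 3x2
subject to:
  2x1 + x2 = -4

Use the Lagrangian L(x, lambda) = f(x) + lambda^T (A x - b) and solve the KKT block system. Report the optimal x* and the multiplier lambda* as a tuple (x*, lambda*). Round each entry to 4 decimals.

Form the Lagrangian:
  L(x, lambda) = (1/2) x^T Q x + c^T x + lambda^T (A x - b)
Stationarity (grad_x L = 0): Q x + c + A^T lambda = 0.
Primal feasibility: A x = b.

This gives the KKT block system:
  [ Q   A^T ] [ x     ]   [-c ]
  [ A    0  ] [ lambda ] = [ b ]

Solving the linear system:
  x*      = (-2.25, 0.5)
  lambda* = (10.25)
  f(x*)   = 25.375

x* = (-2.25, 0.5), lambda* = (10.25)


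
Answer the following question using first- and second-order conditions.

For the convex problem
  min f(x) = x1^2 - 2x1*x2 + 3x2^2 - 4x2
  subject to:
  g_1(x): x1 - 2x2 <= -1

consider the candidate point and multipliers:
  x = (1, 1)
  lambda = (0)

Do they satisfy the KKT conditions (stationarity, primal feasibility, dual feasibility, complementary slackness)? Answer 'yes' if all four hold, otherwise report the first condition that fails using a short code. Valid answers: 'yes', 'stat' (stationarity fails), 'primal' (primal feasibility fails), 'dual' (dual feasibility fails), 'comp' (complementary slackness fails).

Gradient of f: grad f(x) = Q x + c = (0, 0)
Constraint values g_i(x) = a_i^T x - b_i:
  g_1((1, 1)) = 0
Stationarity residual: grad f(x) + sum_i lambda_i a_i = (0, 0)
  -> stationarity OK
Primal feasibility (all g_i <= 0): OK
Dual feasibility (all lambda_i >= 0): OK
Complementary slackness (lambda_i * g_i(x) = 0 for all i): OK

Verdict: yes, KKT holds.

yes


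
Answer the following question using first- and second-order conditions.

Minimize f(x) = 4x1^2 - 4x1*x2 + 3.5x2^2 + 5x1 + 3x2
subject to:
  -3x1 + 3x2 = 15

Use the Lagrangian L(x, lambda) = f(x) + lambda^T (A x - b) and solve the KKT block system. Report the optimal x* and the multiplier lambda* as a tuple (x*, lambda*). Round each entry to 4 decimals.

Form the Lagrangian:
  L(x, lambda) = (1/2) x^T Q x + c^T x + lambda^T (A x - b)
Stationarity (grad_x L = 0): Q x + c + A^T lambda = 0.
Primal feasibility: A x = b.

This gives the KKT block system:
  [ Q   A^T ] [ x     ]   [-c ]
  [ A    0  ] [ lambda ] = [ b ]

Solving the linear system:
  x*      = (-3.2857, 1.7143)
  lambda* = (-9.381)
  f(x*)   = 64.7143

x* = (-3.2857, 1.7143), lambda* = (-9.381)


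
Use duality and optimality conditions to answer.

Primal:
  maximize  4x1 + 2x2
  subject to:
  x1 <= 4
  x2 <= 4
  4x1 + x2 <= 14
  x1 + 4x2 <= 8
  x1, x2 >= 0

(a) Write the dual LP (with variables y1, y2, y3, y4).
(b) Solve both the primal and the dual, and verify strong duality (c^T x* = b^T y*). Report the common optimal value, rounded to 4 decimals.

The standard primal-dual pair for 'max c^T x s.t. A x <= b, x >= 0' is:
  Dual:  min b^T y  s.t.  A^T y >= c,  y >= 0.

So the dual LP is:
  minimize  4y1 + 4y2 + 14y3 + 8y4
  subject to:
    y1 + 4y3 + y4 >= 4
    y2 + y3 + 4y4 >= 2
    y1, y2, y3, y4 >= 0

Solving the primal: x* = (3.2, 1.2).
  primal value c^T x* = 15.2.
Solving the dual: y* = (0, 0, 0.9333, 0.2667).
  dual value b^T y* = 15.2.
Strong duality: c^T x* = b^T y*. Confirmed.

15.2


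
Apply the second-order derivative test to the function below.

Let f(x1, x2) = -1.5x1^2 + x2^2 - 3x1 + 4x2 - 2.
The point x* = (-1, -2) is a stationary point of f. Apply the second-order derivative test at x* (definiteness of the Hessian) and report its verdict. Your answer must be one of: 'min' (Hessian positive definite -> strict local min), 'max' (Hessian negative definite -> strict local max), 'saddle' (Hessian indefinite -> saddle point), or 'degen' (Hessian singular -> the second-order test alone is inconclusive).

Compute the Hessian H = grad^2 f:
  H = [[-3, 0], [0, 2]]
Verify stationarity: grad f(x*) = H x* + g = (0, 0).
Eigenvalues of H: -3, 2.
Eigenvalues have mixed signs, so H is indefinite -> x* is a saddle point.

saddle


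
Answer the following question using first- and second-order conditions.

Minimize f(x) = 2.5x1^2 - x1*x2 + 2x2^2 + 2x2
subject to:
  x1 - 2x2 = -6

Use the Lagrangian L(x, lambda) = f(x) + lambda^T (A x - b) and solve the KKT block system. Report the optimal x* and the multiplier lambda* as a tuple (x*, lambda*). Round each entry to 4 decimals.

Form the Lagrangian:
  L(x, lambda) = (1/2) x^T Q x + c^T x + lambda^T (A x - b)
Stationarity (grad_x L = 0): Q x + c + A^T lambda = 0.
Primal feasibility: A x = b.

This gives the KKT block system:
  [ Q   A^T ] [ x     ]   [-c ]
  [ A    0  ] [ lambda ] = [ b ]

Solving the linear system:
  x*      = (-0.8, 2.6)
  lambda* = (6.6)
  f(x*)   = 22.4

x* = (-0.8, 2.6), lambda* = (6.6)


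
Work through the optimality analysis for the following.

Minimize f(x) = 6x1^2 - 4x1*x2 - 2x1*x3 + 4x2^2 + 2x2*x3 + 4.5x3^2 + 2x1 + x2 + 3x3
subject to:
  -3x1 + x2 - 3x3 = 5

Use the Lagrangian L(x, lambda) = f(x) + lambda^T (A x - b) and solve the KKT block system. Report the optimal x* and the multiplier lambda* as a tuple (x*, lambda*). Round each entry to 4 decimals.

Form the Lagrangian:
  L(x, lambda) = (1/2) x^T Q x + c^T x + lambda^T (A x - b)
Stationarity (grad_x L = 0): Q x + c + A^T lambda = 0.
Primal feasibility: A x = b.

This gives the KKT block system:
  [ Q   A^T ] [ x     ]   [-c ]
  [ A    0  ] [ lambda ] = [ b ]

Solving the linear system:
  x*      = (-0.715, -0.0559, -0.9704)
  lambda* = (-1.4717)
  f(x*)   = 1.4808

x* = (-0.715, -0.0559, -0.9704), lambda* = (-1.4717)


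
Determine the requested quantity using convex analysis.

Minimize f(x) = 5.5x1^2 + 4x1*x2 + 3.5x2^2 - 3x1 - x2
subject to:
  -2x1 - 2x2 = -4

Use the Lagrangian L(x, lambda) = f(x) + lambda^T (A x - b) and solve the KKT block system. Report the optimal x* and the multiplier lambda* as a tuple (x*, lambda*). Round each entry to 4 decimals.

Form the Lagrangian:
  L(x, lambda) = (1/2) x^T Q x + c^T x + lambda^T (A x - b)
Stationarity (grad_x L = 0): Q x + c + A^T lambda = 0.
Primal feasibility: A x = b.

This gives the KKT block system:
  [ Q   A^T ] [ x     ]   [-c ]
  [ A    0  ] [ lambda ] = [ b ]

Solving the linear system:
  x*      = (0.8, 1.2)
  lambda* = (5.3)
  f(x*)   = 8.8

x* = (0.8, 1.2), lambda* = (5.3)


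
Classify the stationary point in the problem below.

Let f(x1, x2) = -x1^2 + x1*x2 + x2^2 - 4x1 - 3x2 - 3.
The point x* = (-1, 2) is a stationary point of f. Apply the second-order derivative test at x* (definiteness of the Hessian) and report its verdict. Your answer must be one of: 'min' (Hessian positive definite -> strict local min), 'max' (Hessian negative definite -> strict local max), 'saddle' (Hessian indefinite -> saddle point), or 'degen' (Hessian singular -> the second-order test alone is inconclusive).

Compute the Hessian H = grad^2 f:
  H = [[-2, 1], [1, 2]]
Verify stationarity: grad f(x*) = H x* + g = (0, 0).
Eigenvalues of H: -2.2361, 2.2361.
Eigenvalues have mixed signs, so H is indefinite -> x* is a saddle point.

saddle


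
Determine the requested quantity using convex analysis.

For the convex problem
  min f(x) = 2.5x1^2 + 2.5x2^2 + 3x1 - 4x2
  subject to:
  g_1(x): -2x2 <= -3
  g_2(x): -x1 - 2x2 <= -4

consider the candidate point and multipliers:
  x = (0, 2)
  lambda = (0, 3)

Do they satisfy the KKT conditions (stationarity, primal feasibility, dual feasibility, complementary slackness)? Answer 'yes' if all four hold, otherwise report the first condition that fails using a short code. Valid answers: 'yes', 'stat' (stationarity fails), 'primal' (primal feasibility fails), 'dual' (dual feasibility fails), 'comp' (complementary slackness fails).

Gradient of f: grad f(x) = Q x + c = (3, 6)
Constraint values g_i(x) = a_i^T x - b_i:
  g_1((0, 2)) = -1
  g_2((0, 2)) = 0
Stationarity residual: grad f(x) + sum_i lambda_i a_i = (0, 0)
  -> stationarity OK
Primal feasibility (all g_i <= 0): OK
Dual feasibility (all lambda_i >= 0): OK
Complementary slackness (lambda_i * g_i(x) = 0 for all i): OK

Verdict: yes, KKT holds.

yes


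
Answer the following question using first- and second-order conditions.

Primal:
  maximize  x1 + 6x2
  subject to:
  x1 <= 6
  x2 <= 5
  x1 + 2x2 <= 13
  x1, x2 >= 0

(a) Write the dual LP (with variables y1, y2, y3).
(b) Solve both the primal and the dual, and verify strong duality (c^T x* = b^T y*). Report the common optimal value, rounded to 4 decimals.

The standard primal-dual pair for 'max c^T x s.t. A x <= b, x >= 0' is:
  Dual:  min b^T y  s.t.  A^T y >= c,  y >= 0.

So the dual LP is:
  minimize  6y1 + 5y2 + 13y3
  subject to:
    y1 + y3 >= 1
    y2 + 2y3 >= 6
    y1, y2, y3 >= 0

Solving the primal: x* = (3, 5).
  primal value c^T x* = 33.
Solving the dual: y* = (0, 4, 1).
  dual value b^T y* = 33.
Strong duality: c^T x* = b^T y*. Confirmed.

33


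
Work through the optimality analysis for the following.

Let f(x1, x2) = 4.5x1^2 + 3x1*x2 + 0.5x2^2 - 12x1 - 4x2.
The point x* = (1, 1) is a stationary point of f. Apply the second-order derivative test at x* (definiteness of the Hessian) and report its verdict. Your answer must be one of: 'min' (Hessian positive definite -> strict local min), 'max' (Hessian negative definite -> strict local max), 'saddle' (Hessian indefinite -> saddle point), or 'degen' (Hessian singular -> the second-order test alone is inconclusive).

Compute the Hessian H = grad^2 f:
  H = [[9, 3], [3, 1]]
Verify stationarity: grad f(x*) = H x* + g = (0, 0).
Eigenvalues of H: 0, 10.
H has a zero eigenvalue (singular; positive semidefinite but not definite), so H is neither positive definite, negative definite, nor indefinite. The second-order test alone is inconclusive -> degen.
(Indeed, f is constant along the null direction of H through x*, so x* is not a strict local extremum.)

degen


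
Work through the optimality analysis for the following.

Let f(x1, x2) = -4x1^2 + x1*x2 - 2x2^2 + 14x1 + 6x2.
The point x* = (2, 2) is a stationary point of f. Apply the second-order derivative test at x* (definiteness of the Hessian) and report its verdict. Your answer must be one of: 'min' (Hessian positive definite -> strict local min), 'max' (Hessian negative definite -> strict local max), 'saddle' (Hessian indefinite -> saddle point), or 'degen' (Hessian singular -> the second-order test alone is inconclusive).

Compute the Hessian H = grad^2 f:
  H = [[-8, 1], [1, -4]]
Verify stationarity: grad f(x*) = H x* + g = (0, 0).
Eigenvalues of H: -8.2361, -3.7639.
Both eigenvalues < 0, so H is negative definite -> x* is a strict local max.

max


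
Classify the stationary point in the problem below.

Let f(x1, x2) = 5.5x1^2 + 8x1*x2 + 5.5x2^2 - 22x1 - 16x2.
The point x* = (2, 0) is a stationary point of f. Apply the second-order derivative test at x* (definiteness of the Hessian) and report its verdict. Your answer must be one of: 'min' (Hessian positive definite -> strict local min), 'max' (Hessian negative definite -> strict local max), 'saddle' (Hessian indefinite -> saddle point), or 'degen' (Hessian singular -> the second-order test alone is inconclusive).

Compute the Hessian H = grad^2 f:
  H = [[11, 8], [8, 11]]
Verify stationarity: grad f(x*) = H x* + g = (0, 0).
Eigenvalues of H: 3, 19.
Both eigenvalues > 0, so H is positive definite -> x* is a strict local min.

min


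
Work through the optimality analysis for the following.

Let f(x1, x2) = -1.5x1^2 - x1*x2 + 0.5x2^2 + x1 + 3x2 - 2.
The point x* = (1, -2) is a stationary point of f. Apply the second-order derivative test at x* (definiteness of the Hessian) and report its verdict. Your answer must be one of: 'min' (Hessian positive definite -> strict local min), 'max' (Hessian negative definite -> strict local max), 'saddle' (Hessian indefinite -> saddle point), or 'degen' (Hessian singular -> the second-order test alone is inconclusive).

Compute the Hessian H = grad^2 f:
  H = [[-3, -1], [-1, 1]]
Verify stationarity: grad f(x*) = H x* + g = (0, 0).
Eigenvalues of H: -3.2361, 1.2361.
Eigenvalues have mixed signs, so H is indefinite -> x* is a saddle point.

saddle


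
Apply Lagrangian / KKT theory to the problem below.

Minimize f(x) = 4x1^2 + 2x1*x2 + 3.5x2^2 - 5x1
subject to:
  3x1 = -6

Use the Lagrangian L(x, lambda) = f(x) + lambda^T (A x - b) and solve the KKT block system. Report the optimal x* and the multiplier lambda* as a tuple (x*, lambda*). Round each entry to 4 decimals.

Form the Lagrangian:
  L(x, lambda) = (1/2) x^T Q x + c^T x + lambda^T (A x - b)
Stationarity (grad_x L = 0): Q x + c + A^T lambda = 0.
Primal feasibility: A x = b.

This gives the KKT block system:
  [ Q   A^T ] [ x     ]   [-c ]
  [ A    0  ] [ lambda ] = [ b ]

Solving the linear system:
  x*      = (-2, 0.5714)
  lambda* = (6.619)
  f(x*)   = 24.8571

x* = (-2, 0.5714), lambda* = (6.619)


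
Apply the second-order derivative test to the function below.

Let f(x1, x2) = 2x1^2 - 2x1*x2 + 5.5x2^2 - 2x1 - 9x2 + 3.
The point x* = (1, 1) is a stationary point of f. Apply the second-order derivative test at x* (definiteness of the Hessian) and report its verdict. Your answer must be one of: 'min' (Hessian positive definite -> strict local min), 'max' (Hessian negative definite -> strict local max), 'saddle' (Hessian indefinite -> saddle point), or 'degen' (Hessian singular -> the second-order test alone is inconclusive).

Compute the Hessian H = grad^2 f:
  H = [[4, -2], [-2, 11]]
Verify stationarity: grad f(x*) = H x* + g = (0, 0).
Eigenvalues of H: 3.4689, 11.5311.
Both eigenvalues > 0, so H is positive definite -> x* is a strict local min.

min


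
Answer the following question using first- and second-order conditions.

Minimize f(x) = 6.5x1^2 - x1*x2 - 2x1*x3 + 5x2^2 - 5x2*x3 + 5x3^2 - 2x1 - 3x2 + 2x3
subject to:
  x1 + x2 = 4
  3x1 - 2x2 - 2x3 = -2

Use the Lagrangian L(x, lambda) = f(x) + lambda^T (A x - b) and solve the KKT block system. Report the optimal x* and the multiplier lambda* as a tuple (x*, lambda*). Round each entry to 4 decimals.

Form the Lagrangian:
  L(x, lambda) = (1/2) x^T Q x + c^T x + lambda^T (A x - b)
Stationarity (grad_x L = 0): Q x + c + A^T lambda = 0.
Primal feasibility: A x = b.

This gives the KKT block system:
  [ Q   A^T ] [ x     ]   [-c ]
  [ A    0  ] [ lambda ] = [ b ]

Solving the linear system:
  x*      = (1.678, 2.322, 1.1951)
  lambda* = (-13.5805, -0.5073)
  f(x*)   = 22.6878

x* = (1.678, 2.322, 1.1951), lambda* = (-13.5805, -0.5073)


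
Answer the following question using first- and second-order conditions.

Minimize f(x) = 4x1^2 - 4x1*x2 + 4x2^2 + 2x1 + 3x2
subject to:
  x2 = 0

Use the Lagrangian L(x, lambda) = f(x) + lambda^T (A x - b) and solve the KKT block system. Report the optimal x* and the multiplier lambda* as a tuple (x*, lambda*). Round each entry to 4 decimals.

Form the Lagrangian:
  L(x, lambda) = (1/2) x^T Q x + c^T x + lambda^T (A x - b)
Stationarity (grad_x L = 0): Q x + c + A^T lambda = 0.
Primal feasibility: A x = b.

This gives the KKT block system:
  [ Q   A^T ] [ x     ]   [-c ]
  [ A    0  ] [ lambda ] = [ b ]

Solving the linear system:
  x*      = (-0.25, 0)
  lambda* = (-4)
  f(x*)   = -0.25

x* = (-0.25, 0), lambda* = (-4)


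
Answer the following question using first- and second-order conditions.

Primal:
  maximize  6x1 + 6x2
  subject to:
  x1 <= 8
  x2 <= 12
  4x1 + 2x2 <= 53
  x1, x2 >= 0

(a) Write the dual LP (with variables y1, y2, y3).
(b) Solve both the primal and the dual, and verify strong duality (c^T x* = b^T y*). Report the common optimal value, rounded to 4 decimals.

The standard primal-dual pair for 'max c^T x s.t. A x <= b, x >= 0' is:
  Dual:  min b^T y  s.t.  A^T y >= c,  y >= 0.

So the dual LP is:
  minimize  8y1 + 12y2 + 53y3
  subject to:
    y1 + 4y3 >= 6
    y2 + 2y3 >= 6
    y1, y2, y3 >= 0

Solving the primal: x* = (7.25, 12).
  primal value c^T x* = 115.5.
Solving the dual: y* = (0, 3, 1.5).
  dual value b^T y* = 115.5.
Strong duality: c^T x* = b^T y*. Confirmed.

115.5


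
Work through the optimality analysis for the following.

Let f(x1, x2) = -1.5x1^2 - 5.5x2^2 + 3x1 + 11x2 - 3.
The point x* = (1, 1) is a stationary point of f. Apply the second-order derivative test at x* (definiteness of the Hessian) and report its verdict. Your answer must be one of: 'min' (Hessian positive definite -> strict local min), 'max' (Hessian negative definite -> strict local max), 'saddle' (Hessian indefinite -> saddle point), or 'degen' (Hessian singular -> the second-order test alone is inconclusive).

Compute the Hessian H = grad^2 f:
  H = [[-3, 0], [0, -11]]
Verify stationarity: grad f(x*) = H x* + g = (0, 0).
Eigenvalues of H: -11, -3.
Both eigenvalues < 0, so H is negative definite -> x* is a strict local max.

max


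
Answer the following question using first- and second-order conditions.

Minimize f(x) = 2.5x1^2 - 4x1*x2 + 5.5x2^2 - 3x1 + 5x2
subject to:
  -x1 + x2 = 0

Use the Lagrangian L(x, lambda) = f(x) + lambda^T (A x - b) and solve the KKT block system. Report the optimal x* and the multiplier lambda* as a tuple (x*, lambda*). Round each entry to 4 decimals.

Form the Lagrangian:
  L(x, lambda) = (1/2) x^T Q x + c^T x + lambda^T (A x - b)
Stationarity (grad_x L = 0): Q x + c + A^T lambda = 0.
Primal feasibility: A x = b.

This gives the KKT block system:
  [ Q   A^T ] [ x     ]   [-c ]
  [ A    0  ] [ lambda ] = [ b ]

Solving the linear system:
  x*      = (-0.25, -0.25)
  lambda* = (-3.25)
  f(x*)   = -0.25

x* = (-0.25, -0.25), lambda* = (-3.25)


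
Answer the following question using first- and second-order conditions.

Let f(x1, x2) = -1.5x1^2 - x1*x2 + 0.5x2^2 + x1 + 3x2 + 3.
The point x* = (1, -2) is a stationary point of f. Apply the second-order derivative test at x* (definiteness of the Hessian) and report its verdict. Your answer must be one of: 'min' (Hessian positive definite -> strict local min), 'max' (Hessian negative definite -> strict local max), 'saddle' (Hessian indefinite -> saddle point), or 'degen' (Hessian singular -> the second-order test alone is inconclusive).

Compute the Hessian H = grad^2 f:
  H = [[-3, -1], [-1, 1]]
Verify stationarity: grad f(x*) = H x* + g = (0, 0).
Eigenvalues of H: -3.2361, 1.2361.
Eigenvalues have mixed signs, so H is indefinite -> x* is a saddle point.

saddle


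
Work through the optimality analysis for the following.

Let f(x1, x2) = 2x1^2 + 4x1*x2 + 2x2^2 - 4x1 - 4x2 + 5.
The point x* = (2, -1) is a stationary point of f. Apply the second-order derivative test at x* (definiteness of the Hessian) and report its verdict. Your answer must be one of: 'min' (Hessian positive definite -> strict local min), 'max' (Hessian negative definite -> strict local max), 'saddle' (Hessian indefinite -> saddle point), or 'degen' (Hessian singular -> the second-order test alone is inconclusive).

Compute the Hessian H = grad^2 f:
  H = [[4, 4], [4, 4]]
Verify stationarity: grad f(x*) = H x* + g = (0, 0).
Eigenvalues of H: 0, 8.
H has a zero eigenvalue (singular; positive semidefinite but not definite), so H is neither positive definite, negative definite, nor indefinite. The second-order test alone is inconclusive -> degen.
(Indeed, f is constant along the null direction of H through x*, so x* is not a strict local extremum.)

degen


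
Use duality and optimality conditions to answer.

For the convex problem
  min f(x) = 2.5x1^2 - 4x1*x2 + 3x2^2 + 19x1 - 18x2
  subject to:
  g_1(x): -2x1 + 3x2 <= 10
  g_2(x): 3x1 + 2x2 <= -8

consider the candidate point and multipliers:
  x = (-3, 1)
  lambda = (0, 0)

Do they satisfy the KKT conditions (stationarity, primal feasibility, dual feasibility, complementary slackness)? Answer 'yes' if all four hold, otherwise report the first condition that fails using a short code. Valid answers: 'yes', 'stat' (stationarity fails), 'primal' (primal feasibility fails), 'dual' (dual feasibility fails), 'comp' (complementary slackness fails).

Gradient of f: grad f(x) = Q x + c = (0, 0)
Constraint values g_i(x) = a_i^T x - b_i:
  g_1((-3, 1)) = -1
  g_2((-3, 1)) = 1
Stationarity residual: grad f(x) + sum_i lambda_i a_i = (0, 0)
  -> stationarity OK
Primal feasibility (all g_i <= 0): FAILS
Dual feasibility (all lambda_i >= 0): OK
Complementary slackness (lambda_i * g_i(x) = 0 for all i): OK

Verdict: the first failing condition is primal_feasibility -> primal.

primal


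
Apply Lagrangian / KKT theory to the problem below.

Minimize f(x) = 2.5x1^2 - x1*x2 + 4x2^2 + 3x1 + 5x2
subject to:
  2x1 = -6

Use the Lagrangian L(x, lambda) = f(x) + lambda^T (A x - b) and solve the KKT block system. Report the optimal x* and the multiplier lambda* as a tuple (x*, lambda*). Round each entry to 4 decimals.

Form the Lagrangian:
  L(x, lambda) = (1/2) x^T Q x + c^T x + lambda^T (A x - b)
Stationarity (grad_x L = 0): Q x + c + A^T lambda = 0.
Primal feasibility: A x = b.

This gives the KKT block system:
  [ Q   A^T ] [ x     ]   [-c ]
  [ A    0  ] [ lambda ] = [ b ]

Solving the linear system:
  x*      = (-3, -1)
  lambda* = (5.5)
  f(x*)   = 9.5

x* = (-3, -1), lambda* = (5.5)


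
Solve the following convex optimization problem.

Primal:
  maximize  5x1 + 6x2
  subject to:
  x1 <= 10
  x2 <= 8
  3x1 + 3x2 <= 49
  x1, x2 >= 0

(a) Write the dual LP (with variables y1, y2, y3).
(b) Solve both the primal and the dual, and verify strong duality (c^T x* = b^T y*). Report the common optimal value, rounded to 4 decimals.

The standard primal-dual pair for 'max c^T x s.t. A x <= b, x >= 0' is:
  Dual:  min b^T y  s.t.  A^T y >= c,  y >= 0.

So the dual LP is:
  minimize  10y1 + 8y2 + 49y3
  subject to:
    y1 + 3y3 >= 5
    y2 + 3y3 >= 6
    y1, y2, y3 >= 0

Solving the primal: x* = (8.3333, 8).
  primal value c^T x* = 89.6667.
Solving the dual: y* = (0, 1, 1.6667).
  dual value b^T y* = 89.6667.
Strong duality: c^T x* = b^T y*. Confirmed.

89.6667


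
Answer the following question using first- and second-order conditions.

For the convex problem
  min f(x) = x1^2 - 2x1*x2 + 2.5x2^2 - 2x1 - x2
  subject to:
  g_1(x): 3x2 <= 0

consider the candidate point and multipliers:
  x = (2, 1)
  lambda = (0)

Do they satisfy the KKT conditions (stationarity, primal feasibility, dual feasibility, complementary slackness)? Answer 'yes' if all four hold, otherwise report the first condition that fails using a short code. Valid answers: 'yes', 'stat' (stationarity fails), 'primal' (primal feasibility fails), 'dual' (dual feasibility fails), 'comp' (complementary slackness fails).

Gradient of f: grad f(x) = Q x + c = (0, 0)
Constraint values g_i(x) = a_i^T x - b_i:
  g_1((2, 1)) = 3
Stationarity residual: grad f(x) + sum_i lambda_i a_i = (0, 0)
  -> stationarity OK
Primal feasibility (all g_i <= 0): FAILS
Dual feasibility (all lambda_i >= 0): OK
Complementary slackness (lambda_i * g_i(x) = 0 for all i): OK

Verdict: the first failing condition is primal_feasibility -> primal.

primal


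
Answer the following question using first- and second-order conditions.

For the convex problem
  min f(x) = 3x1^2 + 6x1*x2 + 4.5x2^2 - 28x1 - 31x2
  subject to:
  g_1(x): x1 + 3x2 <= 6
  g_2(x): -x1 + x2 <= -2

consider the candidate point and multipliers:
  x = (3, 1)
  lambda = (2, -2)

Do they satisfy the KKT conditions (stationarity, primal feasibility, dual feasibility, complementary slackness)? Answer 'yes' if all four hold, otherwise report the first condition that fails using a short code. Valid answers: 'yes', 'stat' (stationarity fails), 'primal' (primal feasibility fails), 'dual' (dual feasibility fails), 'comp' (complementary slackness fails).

Gradient of f: grad f(x) = Q x + c = (-4, -4)
Constraint values g_i(x) = a_i^T x - b_i:
  g_1((3, 1)) = 0
  g_2((3, 1)) = 0
Stationarity residual: grad f(x) + sum_i lambda_i a_i = (0, 0)
  -> stationarity OK
Primal feasibility (all g_i <= 0): OK
Dual feasibility (all lambda_i >= 0): FAILS
Complementary slackness (lambda_i * g_i(x) = 0 for all i): OK

Verdict: the first failing condition is dual_feasibility -> dual.

dual


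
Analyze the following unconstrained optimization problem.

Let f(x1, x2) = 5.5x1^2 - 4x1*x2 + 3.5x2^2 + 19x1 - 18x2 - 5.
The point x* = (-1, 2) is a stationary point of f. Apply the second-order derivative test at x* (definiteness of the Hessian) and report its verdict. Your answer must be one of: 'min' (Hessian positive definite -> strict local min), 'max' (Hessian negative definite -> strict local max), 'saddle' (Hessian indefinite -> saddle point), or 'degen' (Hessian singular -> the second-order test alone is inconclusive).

Compute the Hessian H = grad^2 f:
  H = [[11, -4], [-4, 7]]
Verify stationarity: grad f(x*) = H x* + g = (0, 0).
Eigenvalues of H: 4.5279, 13.4721.
Both eigenvalues > 0, so H is positive definite -> x* is a strict local min.

min


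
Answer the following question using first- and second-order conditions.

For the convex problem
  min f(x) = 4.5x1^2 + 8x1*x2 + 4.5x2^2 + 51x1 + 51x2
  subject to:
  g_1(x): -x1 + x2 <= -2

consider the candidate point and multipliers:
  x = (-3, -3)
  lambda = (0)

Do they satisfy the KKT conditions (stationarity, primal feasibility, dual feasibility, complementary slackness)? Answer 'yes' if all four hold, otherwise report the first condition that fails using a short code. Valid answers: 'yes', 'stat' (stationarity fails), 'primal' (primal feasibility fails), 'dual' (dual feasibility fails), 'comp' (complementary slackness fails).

Gradient of f: grad f(x) = Q x + c = (0, 0)
Constraint values g_i(x) = a_i^T x - b_i:
  g_1((-3, -3)) = 2
Stationarity residual: grad f(x) + sum_i lambda_i a_i = (0, 0)
  -> stationarity OK
Primal feasibility (all g_i <= 0): FAILS
Dual feasibility (all lambda_i >= 0): OK
Complementary slackness (lambda_i * g_i(x) = 0 for all i): OK

Verdict: the first failing condition is primal_feasibility -> primal.

primal


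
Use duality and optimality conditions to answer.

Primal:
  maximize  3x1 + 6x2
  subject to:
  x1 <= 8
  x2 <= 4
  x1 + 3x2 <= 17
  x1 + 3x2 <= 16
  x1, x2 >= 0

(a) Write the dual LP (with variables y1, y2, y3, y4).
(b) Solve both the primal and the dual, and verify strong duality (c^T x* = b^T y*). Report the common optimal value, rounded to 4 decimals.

The standard primal-dual pair for 'max c^T x s.t. A x <= b, x >= 0' is:
  Dual:  min b^T y  s.t.  A^T y >= c,  y >= 0.

So the dual LP is:
  minimize  8y1 + 4y2 + 17y3 + 16y4
  subject to:
    y1 + y3 + y4 >= 3
    y2 + 3y3 + 3y4 >= 6
    y1, y2, y3, y4 >= 0

Solving the primal: x* = (8, 2.6667).
  primal value c^T x* = 40.
Solving the dual: y* = (1, 0, 0, 2).
  dual value b^T y* = 40.
Strong duality: c^T x* = b^T y*. Confirmed.

40


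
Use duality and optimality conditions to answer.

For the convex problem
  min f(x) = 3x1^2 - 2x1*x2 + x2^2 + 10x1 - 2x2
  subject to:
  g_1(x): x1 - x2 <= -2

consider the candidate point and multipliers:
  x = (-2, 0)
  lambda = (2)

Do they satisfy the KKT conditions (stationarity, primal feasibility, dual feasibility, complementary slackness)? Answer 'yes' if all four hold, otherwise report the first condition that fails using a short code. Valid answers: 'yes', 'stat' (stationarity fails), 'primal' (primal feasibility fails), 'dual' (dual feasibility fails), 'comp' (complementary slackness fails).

Gradient of f: grad f(x) = Q x + c = (-2, 2)
Constraint values g_i(x) = a_i^T x - b_i:
  g_1((-2, 0)) = 0
Stationarity residual: grad f(x) + sum_i lambda_i a_i = (0, 0)
  -> stationarity OK
Primal feasibility (all g_i <= 0): OK
Dual feasibility (all lambda_i >= 0): OK
Complementary slackness (lambda_i * g_i(x) = 0 for all i): OK

Verdict: yes, KKT holds.

yes


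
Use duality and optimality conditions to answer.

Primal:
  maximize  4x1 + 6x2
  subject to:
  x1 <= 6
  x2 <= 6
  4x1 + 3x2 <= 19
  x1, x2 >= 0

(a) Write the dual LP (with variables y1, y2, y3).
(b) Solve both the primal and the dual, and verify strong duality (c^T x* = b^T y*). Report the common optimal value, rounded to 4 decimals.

The standard primal-dual pair for 'max c^T x s.t. A x <= b, x >= 0' is:
  Dual:  min b^T y  s.t.  A^T y >= c,  y >= 0.

So the dual LP is:
  minimize  6y1 + 6y2 + 19y3
  subject to:
    y1 + 4y3 >= 4
    y2 + 3y3 >= 6
    y1, y2, y3 >= 0

Solving the primal: x* = (0.25, 6).
  primal value c^T x* = 37.
Solving the dual: y* = (0, 3, 1).
  dual value b^T y* = 37.
Strong duality: c^T x* = b^T y*. Confirmed.

37
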